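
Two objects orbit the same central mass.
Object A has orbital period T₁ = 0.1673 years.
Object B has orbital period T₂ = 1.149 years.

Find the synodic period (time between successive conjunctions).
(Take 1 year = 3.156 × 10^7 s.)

Convert to SI: T₁ = 0.1673 years = 5.27999e+06 s; T₂ = 1.149 years = 3.62624e+07 s.
T_syn = |T₁ · T₂ / (T₁ − T₂)|.
T_syn = |5.27999e+06 · 3.62624e+07 / (5.27999e+06 − 3.62624e+07)| s ≈ 6.18e+06 s = 0.1958 years.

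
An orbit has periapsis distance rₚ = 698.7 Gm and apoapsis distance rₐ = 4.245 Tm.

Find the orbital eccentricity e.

Convert to SI: rₚ = 698.7 Gm = 6.987e+11 m; rₐ = 4.245 Tm = 4.245e+12 m.
e = (rₐ − rₚ) / (rₐ + rₚ).
e = (4.245e+12 − 6.987e+11) / (4.245e+12 + 6.987e+11) = 3.5463e+12 / 4.9437e+12 ≈ 0.7173.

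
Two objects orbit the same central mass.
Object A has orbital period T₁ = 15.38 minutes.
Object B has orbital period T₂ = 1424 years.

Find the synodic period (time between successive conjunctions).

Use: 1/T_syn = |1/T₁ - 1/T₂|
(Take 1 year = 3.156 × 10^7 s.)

Convert to SI: T₁ = 15.38 minutes = 922.8 s; T₂ = 1424 years = 4.49414e+10 s.
T_syn = |T₁ · T₂ / (T₁ − T₂)|.
T_syn = |922.8 · 4.49414e+10 / (922.8 − 4.49414e+10)| s ≈ 922.8 s = 15.38 minutes.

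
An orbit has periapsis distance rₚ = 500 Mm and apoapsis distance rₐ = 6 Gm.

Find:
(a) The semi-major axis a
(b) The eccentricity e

Convert to SI: rₚ = 500 Mm = 5e+08 m; rₐ = 6 Gm = 6e+09 m.
(a) a = (rₚ + rₐ) / 2 = (5e+08 + 6e+09) / 2 ≈ 3.25e+09 m = 3.25 Gm.
(b) e = (rₐ − rₚ) / (rₐ + rₚ) = (6e+09 − 5e+08) / (6e+09 + 5e+08) ≈ 0.8462.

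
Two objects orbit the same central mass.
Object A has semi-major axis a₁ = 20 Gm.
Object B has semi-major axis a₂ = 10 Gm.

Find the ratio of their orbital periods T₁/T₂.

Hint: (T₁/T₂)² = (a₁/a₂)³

Convert to SI: a₁ = 20 Gm = 2e+10 m; a₂ = 10 Gm = 1e+10 m.
From Kepler's third law, (T₁/T₂)² = (a₁/a₂)³, so T₁/T₂ = (a₁/a₂)^(3/2).
a₁/a₂ = 2e+10 / 1e+10 = 2.
T₁/T₂ = (2)^(3/2) ≈ 2.828.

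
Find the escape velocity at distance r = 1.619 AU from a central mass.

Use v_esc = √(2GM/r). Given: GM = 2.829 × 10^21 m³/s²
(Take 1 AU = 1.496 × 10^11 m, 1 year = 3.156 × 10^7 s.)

Convert to SI: r = 1.619 AU = 2.42202e+11 m.
Escape velocity comes from setting total energy to zero: ½v² − GM/r = 0 ⇒ v_esc = √(2GM / r).
v_esc = √(2 · 2.829e+21 / 2.42202e+11) m/s ≈ 1.528e+05 m/s = 32.24 AU/year.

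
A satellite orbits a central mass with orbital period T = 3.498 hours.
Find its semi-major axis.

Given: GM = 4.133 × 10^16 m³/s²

Convert to SI: T = 3.498 hours = 12592.8 s.
Invert Kepler's third law: a = (GM · T² / (4π²))^(1/3).
Substituting T = 12592.8 s and GM = 4.133e+16 m³/s²:
a = (4.133e+16 · (12592.8)² / (4π²))^(1/3) m
a ≈ 5.496e+07 m = 54.96 Mm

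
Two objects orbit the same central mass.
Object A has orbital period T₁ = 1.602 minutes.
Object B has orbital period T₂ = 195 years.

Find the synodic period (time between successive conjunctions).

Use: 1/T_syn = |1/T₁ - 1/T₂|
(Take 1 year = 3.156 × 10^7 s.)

Convert to SI: T₁ = 1.602 minutes = 96.12 s; T₂ = 195 years = 6.1542e+09 s.
T_syn = |T₁ · T₂ / (T₁ − T₂)|.
T_syn = |96.12 · 6.1542e+09 / (96.12 − 6.1542e+09)| s ≈ 96.12 s = 1.602 minutes.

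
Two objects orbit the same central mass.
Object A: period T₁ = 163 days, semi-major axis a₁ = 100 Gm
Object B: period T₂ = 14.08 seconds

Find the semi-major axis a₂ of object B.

Convert to SI: T₁ = 163 days = 1.40832e+07 s; a₁ = 100 Gm = 1e+11 m.
Kepler's third law: (T₁/T₂)² = (a₁/a₂)³ ⇒ a₂ = a₁ · (T₂/T₁)^(2/3).
T₂/T₁ = 14.08 / 1.40832e+07 = 9.99773e-07.
a₂ = 1e+11 · (9.99773e-07)^(2/3) m ≈ 9.998e+06 m = 9.998 Mm.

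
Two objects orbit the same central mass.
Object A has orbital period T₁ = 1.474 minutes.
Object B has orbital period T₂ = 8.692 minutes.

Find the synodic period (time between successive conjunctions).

Convert to SI: T₁ = 1.474 minutes = 88.44 s; T₂ = 8.692 minutes = 521.52 s.
T_syn = |T₁ · T₂ / (T₁ − T₂)|.
T_syn = |88.44 · 521.52 / (88.44 − 521.52)| s ≈ 106.5 s = 1.775 minutes.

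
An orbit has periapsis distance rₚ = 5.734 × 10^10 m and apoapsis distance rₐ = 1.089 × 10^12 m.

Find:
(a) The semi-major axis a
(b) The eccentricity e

(a) a = (rₚ + rₐ) / 2 = (5.734e+10 + 1.089e+12) / 2 ≈ 5.732e+11 m = 5.732 × 10^11 m.
(b) e = (rₐ − rₚ) / (rₐ + rₚ) = (1.089e+12 − 5.734e+10) / (1.089e+12 + 5.734e+10) ≈ 0.9.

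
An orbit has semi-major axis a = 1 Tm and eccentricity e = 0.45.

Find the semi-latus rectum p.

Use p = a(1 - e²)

Convert to SI: a = 1 Tm = 1e+12 m.
p = a (1 − e²).
p = 1e+12 · (1 − (0.45)²) = 1e+12 · 0.7975 ≈ 7.975e+11 m = 797.5 Gm.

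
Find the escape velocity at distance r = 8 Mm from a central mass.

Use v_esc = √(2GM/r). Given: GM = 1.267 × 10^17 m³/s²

Convert to SI: r = 8 Mm = 8e+06 m.
Escape velocity comes from setting total energy to zero: ½v² − GM/r = 0 ⇒ v_esc = √(2GM / r).
v_esc = √(2 · 1.267e+17 / 8e+06) m/s ≈ 1.78e+05 m/s = 178 km/s.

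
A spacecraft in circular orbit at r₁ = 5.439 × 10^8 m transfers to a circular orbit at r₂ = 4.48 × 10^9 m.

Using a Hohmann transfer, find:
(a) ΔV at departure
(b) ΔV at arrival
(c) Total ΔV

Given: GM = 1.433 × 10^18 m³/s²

Transfer semi-major axis: a_t = (r₁ + r₂)/2 = (5.439e+08 + 4.48e+09)/2 = 2.51195e+09 m.
Circular speeds: v₁ = √(GM/r₁) = 51329.1 m/s, v₂ = √(GM/r₂) = 17884.8 m/s.
Transfer speeds (vis-viva v² = GM(2/r − 1/a_t)): v₁ᵗ = 68548.4 m/s, v₂ᵗ = 8322.2 m/s.
(a) ΔV₁ = |v₁ᵗ − v₁| ≈ 1.722e+04 m/s = 17.22 km/s.
(b) ΔV₂ = |v₂ − v₂ᵗ| ≈ 9563 m/s = 9.563 km/s.
(c) ΔV_total = ΔV₁ + ΔV₂ ≈ 2.678e+04 m/s = 26.78 km/s.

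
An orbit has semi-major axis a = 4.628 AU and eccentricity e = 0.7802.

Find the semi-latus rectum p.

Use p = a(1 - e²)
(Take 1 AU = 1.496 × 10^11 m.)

Convert to SI: a = 4.628 AU = 6.92349e+11 m.
p = a (1 − e²).
p = 6.92349e+11 · (1 − (0.7802)²) = 6.92349e+11 · 0.391288 ≈ 2.709e+11 m = 1.811 AU.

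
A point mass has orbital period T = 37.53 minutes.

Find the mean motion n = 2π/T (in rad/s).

Convert to SI: T = 37.53 minutes = 2251.8 s.
n = 2π / T.
n = 2π / 2251.8 s ≈ 0.00279 rad/s.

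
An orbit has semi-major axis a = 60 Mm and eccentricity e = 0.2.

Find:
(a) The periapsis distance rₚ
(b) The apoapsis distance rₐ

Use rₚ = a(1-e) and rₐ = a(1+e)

Convert to SI: a = 60 Mm = 6e+07 m.
(a) rₚ = a(1 − e) = 6e+07 · (1 − 0.2) = 6e+07 · 0.8 ≈ 4.8e+07 m = 48 Mm.
(b) rₐ = a(1 + e) = 6e+07 · (1 + 0.2) = 6e+07 · 1.2 ≈ 7.2e+07 m = 72 Mm.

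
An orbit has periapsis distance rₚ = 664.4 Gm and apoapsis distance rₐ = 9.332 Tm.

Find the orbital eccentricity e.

Convert to SI: rₚ = 664.4 Gm = 6.644e+11 m; rₐ = 9.332 Tm = 9.332e+12 m.
e = (rₐ − rₚ) / (rₐ + rₚ).
e = (9.332e+12 − 6.644e+11) / (9.332e+12 + 6.644e+11) = 8.6676e+12 / 9.9964e+12 ≈ 0.8671.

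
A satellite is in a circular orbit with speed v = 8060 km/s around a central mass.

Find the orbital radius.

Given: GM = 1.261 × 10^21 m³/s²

Convert to SI: v = 8060 km/s = 8.06e+06 m/s.
For a circular orbit, v² = GM / r, so r = GM / v².
r = 1.261e+21 / (8.06e+06)² m ≈ 1.941e+07 m = 1.941 × 10^7 m.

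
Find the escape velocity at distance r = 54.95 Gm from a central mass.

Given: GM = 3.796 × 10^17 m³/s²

Convert to SI: r = 54.95 Gm = 5.495e+10 m.
Escape velocity comes from setting total energy to zero: ½v² − GM/r = 0 ⇒ v_esc = √(2GM / r).
v_esc = √(2 · 3.796e+17 / 5.495e+10) m/s ≈ 3717 m/s = 3.717 km/s.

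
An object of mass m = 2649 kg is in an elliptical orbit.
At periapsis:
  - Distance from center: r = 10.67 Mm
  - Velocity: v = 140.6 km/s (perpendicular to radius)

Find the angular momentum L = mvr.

Convert to SI: r = 10.67 Mm = 1.067e+07 m; v = 140.6 km/s = 140600 m/s.
Since v is perpendicular to r, L = m · v · r.
L = 2649 · 140600 · 1.067e+07 kg·m²/s ≈ 3.974e+15 kg·m²/s.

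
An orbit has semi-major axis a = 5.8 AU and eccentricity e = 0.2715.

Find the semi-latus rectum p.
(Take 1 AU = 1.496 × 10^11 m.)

Convert to SI: a = 5.8 AU = 8.6768e+11 m.
p = a (1 − e²).
p = 8.6768e+11 · (1 − (0.2715)²) = 8.6768e+11 · 0.926288 ≈ 8.037e+11 m = 5.372 AU.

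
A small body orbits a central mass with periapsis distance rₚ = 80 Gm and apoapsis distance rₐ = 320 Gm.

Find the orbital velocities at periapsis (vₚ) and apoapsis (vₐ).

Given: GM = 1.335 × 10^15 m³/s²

Convert to SI: rₚ = 80 Gm = 8e+10 m; rₐ = 320 Gm = 3.2e+11 m.
Use the vis-viva equation v² = GM(2/r − 1/a) with a = (rₚ + rₐ)/2 = (8e+10 + 3.2e+11)/2 = 2e+11 m.
vₚ = √(GM · (2/rₚ − 1/a)) = √(1.335e+15 · (2/8e+10 − 1/2e+11)) m/s ≈ 163.4 m/s = 163.4 m/s.
vₐ = √(GM · (2/rₐ − 1/a)) = √(1.335e+15 · (2/3.2e+11 − 1/2e+11)) m/s ≈ 40.85 m/s = 40.85 m/s.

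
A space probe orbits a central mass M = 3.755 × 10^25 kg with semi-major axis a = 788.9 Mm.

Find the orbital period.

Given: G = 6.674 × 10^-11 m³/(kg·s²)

Convert to SI: a = 788.9 Mm = 7.889e+08 m.
GM = G · M = 6.674e-11 · 3.755e+25 = 2.50609e+15 m³/s².
Kepler's third law: T = 2π √(a³ / GM).
Substituting a = 7.889e+08 m and GM = 2.50609e+15 m³/s²:
T = 2π √((7.889e+08)³ / 2.50609e+15) s
T ≈ 2.781e+06 s = 32.19 days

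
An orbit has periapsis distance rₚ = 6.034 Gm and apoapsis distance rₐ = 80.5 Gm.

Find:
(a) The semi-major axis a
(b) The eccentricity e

Convert to SI: rₚ = 6.034 Gm = 6.034e+09 m; rₐ = 80.5 Gm = 8.05e+10 m.
(a) a = (rₚ + rₐ) / 2 = (6.034e+09 + 8.05e+10) / 2 ≈ 4.327e+10 m = 43.27 Gm.
(b) e = (rₐ − rₚ) / (rₐ + rₚ) = (8.05e+10 − 6.034e+09) / (8.05e+10 + 6.034e+09) ≈ 0.8605.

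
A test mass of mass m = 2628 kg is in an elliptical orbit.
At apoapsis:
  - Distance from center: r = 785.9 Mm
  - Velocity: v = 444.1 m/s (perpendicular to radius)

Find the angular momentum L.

Convert to SI: r = 785.9 Mm = 7.859e+08 m.
Since v is perpendicular to r, L = m · v · r.
L = 2628 · 444.1 · 7.859e+08 kg·m²/s ≈ 9.172e+14 kg·m²/s.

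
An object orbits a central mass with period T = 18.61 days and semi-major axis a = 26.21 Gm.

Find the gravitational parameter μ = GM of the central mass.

Convert to SI: T = 18.61 days = 1.6079e+06 s; a = 26.21 Gm = 2.621e+10 m.
GM = 4π² · a³ / T².
GM = 4π² · (2.621e+10)³ / (1.6079e+06)² m³/s² ≈ 2.749e+20 m³/s² = 2.749 × 10^20 m³/s².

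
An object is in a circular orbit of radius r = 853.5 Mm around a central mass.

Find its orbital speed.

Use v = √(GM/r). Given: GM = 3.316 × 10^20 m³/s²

Convert to SI: r = 853.5 Mm = 8.535e+08 m.
For a circular orbit, gravity supplies the centripetal force, so v = √(GM / r).
v = √(3.316e+20 / 8.535e+08) m/s ≈ 6.233e+05 m/s = 623.3 km/s.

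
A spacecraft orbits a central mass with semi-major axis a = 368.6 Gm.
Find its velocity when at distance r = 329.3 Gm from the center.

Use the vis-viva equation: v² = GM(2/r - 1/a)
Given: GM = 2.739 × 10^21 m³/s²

Convert to SI: a = 368.6 Gm = 3.686e+11 m; r = 329.3 Gm = 3.293e+11 m.
Vis-viva: v = √(GM · (2/r − 1/a)).
2/r − 1/a = 2/3.293e+11 − 1/3.686e+11 = 3.36052e-12 m⁻¹.
v = √(2.739e+21 · 3.36052e-12) m/s ≈ 9.594e+04 m/s = 95.94 km/s.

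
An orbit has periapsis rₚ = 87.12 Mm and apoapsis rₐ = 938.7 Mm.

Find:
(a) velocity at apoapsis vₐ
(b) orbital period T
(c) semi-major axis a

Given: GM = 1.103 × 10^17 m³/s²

Convert to SI: rₚ = 87.12 Mm = 8.712e+07 m; rₐ = 938.7 Mm = 9.387e+08 m.
(a) With a = (rₚ + rₐ)/2 = 5.1291e+08 m, vₐ = √(GM (2/rₐ − 1/a)) = √(1.103e+17 · (2/9.387e+08 − 1/5.1291e+08)) m/s ≈ 4467 m/s
(b) With a = (rₚ + rₐ)/2 = 5.1291e+08 m, T = 2π √(a³/GM) = 2π √((5.1291e+08)³/1.103e+17) s ≈ 2.198e+05 s
(c) a = (rₚ + rₐ)/2 = (8.712e+07 + 9.387e+08)/2 ≈ 5.129e+08 m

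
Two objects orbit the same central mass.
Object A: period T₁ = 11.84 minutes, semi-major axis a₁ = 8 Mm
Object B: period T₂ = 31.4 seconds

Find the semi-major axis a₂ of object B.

Convert to SI: T₁ = 11.84 minutes = 710.4 s; a₁ = 8 Mm = 8e+06 m.
Kepler's third law: (T₁/T₂)² = (a₁/a₂)³ ⇒ a₂ = a₁ · (T₂/T₁)^(2/3).
T₂/T₁ = 31.4 / 710.4 = 0.0442005.
a₂ = 8e+06 · (0.0442005)^(2/3) m ≈ 1e+06 m = 1 Mm.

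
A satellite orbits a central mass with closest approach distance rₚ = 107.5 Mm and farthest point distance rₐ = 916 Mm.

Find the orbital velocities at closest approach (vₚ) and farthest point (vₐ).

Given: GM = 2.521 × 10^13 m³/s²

Convert to SI: rₚ = 107.5 Mm = 1.075e+08 m; rₐ = 916 Mm = 9.16e+08 m.
Use the vis-viva equation v² = GM(2/r − 1/a) with a = (rₚ + rₐ)/2 = (1.075e+08 + 9.16e+08)/2 = 5.1175e+08 m.
vₚ = √(GM · (2/rₚ − 1/a)) = √(2.521e+13 · (2/1.075e+08 − 1/5.1175e+08)) m/s ≈ 647.9 m/s = 647.9 m/s.
vₐ = √(GM · (2/rₐ − 1/a)) = √(2.521e+13 · (2/9.16e+08 − 1/5.1175e+08)) m/s ≈ 76.04 m/s = 76.04 m/s.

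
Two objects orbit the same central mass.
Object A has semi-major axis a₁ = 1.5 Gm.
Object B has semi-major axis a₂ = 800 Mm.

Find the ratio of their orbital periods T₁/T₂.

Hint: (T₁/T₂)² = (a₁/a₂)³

Convert to SI: a₁ = 1.5 Gm = 1.5e+09 m; a₂ = 800 Mm = 8e+08 m.
From Kepler's third law, (T₁/T₂)² = (a₁/a₂)³, so T₁/T₂ = (a₁/a₂)^(3/2).
a₁/a₂ = 1.5e+09 / 8e+08 = 1.875.
T₁/T₂ = (1.875)^(3/2) ≈ 2.567.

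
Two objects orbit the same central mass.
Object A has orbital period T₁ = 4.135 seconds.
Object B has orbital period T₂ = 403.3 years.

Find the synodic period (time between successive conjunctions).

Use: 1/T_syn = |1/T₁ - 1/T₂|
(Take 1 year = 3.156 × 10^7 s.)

Convert to SI: T₂ = 403.3 years = 1.27281e+10 s.
T_syn = |T₁ · T₂ / (T₁ − T₂)|.
T_syn = |4.135 · 1.27281e+10 / (4.135 − 1.27281e+10)| s ≈ 4.135 s = 4.135 seconds.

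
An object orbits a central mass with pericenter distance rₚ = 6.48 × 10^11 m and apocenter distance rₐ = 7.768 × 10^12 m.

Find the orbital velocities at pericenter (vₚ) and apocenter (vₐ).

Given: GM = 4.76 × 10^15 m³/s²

Use the vis-viva equation v² = GM(2/r − 1/a) with a = (rₚ + rₐ)/2 = (6.48e+11 + 7.768e+12)/2 = 4.208e+12 m.
vₚ = √(GM · (2/rₚ − 1/a)) = √(4.76e+15 · (2/6.48e+11 − 1/4.208e+12)) m/s ≈ 116.4 m/s = 116.4 m/s.
vₐ = √(GM · (2/rₐ − 1/a)) = √(4.76e+15 · (2/7.768e+12 − 1/4.208e+12)) m/s ≈ 9.714 m/s = 9.714 m/s.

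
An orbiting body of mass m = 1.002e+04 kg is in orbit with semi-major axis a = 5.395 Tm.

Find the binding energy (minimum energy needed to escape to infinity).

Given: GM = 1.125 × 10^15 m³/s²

Convert to SI: a = 5.395 Tm = 5.395e+12 m.
Total orbital energy is E = −GMm/(2a); binding energy is E_bind = −E = GMm/(2a).
E_bind = 1.125e+15 · 1.002e+04 / (2 · 5.395e+12) J ≈ 1.045e+06 J = 1.045 MJ.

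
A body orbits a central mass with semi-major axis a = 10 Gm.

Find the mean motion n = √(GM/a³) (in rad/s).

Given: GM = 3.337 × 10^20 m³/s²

Convert to SI: a = 10 Gm = 1e+10 m.
n = √(GM / a³).
n = √(3.337e+20 / (1e+10)³) rad/s ≈ 1.827e-05 rad/s.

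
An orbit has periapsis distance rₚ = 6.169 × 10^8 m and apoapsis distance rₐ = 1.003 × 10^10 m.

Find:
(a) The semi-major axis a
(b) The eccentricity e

(a) a = (rₚ + rₐ) / 2 = (6.169e+08 + 1.003e+10) / 2 ≈ 5.323e+09 m = 5.323 × 10^9 m.
(b) e = (rₐ − rₚ) / (rₐ + rₚ) = (1.003e+10 − 6.169e+08) / (1.003e+10 + 6.169e+08) ≈ 0.8841.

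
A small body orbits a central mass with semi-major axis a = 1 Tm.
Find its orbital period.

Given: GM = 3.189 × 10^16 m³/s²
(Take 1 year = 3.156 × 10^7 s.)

Convert to SI: a = 1 Tm = 1e+12 m.
Kepler's third law: T = 2π √(a³ / GM).
Substituting a = 1e+12 m and GM = 3.189e+16 m³/s²:
T = 2π √((1e+12)³ / 3.189e+16) s
T ≈ 3.518e+10 s = 1115 years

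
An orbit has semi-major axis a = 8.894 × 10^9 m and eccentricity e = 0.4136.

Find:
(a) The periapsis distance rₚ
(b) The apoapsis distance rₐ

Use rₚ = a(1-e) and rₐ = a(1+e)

(a) rₚ = a(1 − e) = 8.894e+09 · (1 − 0.4136) = 8.894e+09 · 0.5864 ≈ 5.215e+09 m = 5.215 × 10^9 m.
(b) rₐ = a(1 + e) = 8.894e+09 · (1 + 0.4136) = 8.894e+09 · 1.4136 ≈ 1.257e+10 m = 1.257 × 10^10 m.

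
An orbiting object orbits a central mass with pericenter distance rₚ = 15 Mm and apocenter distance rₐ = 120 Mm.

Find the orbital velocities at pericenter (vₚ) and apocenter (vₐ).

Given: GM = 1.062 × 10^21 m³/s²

Convert to SI: rₚ = 15 Mm = 1.5e+07 m; rₐ = 120 Mm = 1.2e+08 m.
Use the vis-viva equation v² = GM(2/r − 1/a) with a = (rₚ + rₐ)/2 = (1.5e+07 + 1.2e+08)/2 = 6.75e+07 m.
vₚ = √(GM · (2/rₚ − 1/a)) = √(1.062e+21 · (2/1.5e+07 − 1/6.75e+07)) m/s ≈ 1.122e+07 m/s = 1.122e+04 km/s.
vₐ = √(GM · (2/rₐ − 1/a)) = √(1.062e+21 · (2/1.2e+08 − 1/6.75e+07)) m/s ≈ 1.402e+06 m/s = 1402 km/s.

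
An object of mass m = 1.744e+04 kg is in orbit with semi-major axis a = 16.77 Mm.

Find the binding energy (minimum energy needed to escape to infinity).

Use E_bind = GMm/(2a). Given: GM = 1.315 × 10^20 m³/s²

Convert to SI: a = 16.77 Mm = 1.677e+07 m.
Total orbital energy is E = −GMm/(2a); binding energy is E_bind = −E = GMm/(2a).
E_bind = 1.315e+20 · 1.744e+04 / (2 · 1.677e+07) J ≈ 6.838e+16 J = 68.38 PJ.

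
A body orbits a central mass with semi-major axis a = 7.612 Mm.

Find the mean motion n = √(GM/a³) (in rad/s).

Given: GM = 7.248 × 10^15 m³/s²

Convert to SI: a = 7.612 Mm = 7.612e+06 m.
n = √(GM / a³).
n = √(7.248e+15 / (7.612e+06)³) rad/s ≈ 0.004054 rad/s.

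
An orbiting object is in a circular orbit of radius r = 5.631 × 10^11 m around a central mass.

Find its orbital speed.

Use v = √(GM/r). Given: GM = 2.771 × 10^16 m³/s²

For a circular orbit, gravity supplies the centripetal force, so v = √(GM / r).
v = √(2.771e+16 / 5.631e+11) m/s ≈ 221.8 m/s = 221.8 m/s.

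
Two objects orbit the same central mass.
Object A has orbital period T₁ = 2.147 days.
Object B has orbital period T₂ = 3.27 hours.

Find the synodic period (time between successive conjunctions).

Convert to SI: T₁ = 2.147 days = 185501 s; T₂ = 3.27 hours = 11772 s.
T_syn = |T₁ · T₂ / (T₁ − T₂)|.
T_syn = |185501 · 11772 / (185501 − 11772)| s ≈ 1.257e+04 s = 3.492 hours.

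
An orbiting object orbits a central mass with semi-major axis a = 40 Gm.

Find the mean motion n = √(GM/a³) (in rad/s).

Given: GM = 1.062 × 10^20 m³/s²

Convert to SI: a = 40 Gm = 4e+10 m.
n = √(GM / a³).
n = √(1.062e+20 / (4e+10)³) rad/s ≈ 1.288e-06 rad/s.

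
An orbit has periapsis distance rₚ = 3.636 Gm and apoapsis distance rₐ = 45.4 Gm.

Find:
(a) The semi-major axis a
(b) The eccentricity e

Convert to SI: rₚ = 3.636 Gm = 3.636e+09 m; rₐ = 45.4 Gm = 4.54e+10 m.
(a) a = (rₚ + rₐ) / 2 = (3.636e+09 + 4.54e+10) / 2 ≈ 2.452e+10 m = 24.52 Gm.
(b) e = (rₐ − rₚ) / (rₐ + rₚ) = (4.54e+10 − 3.636e+09) / (4.54e+10 + 3.636e+09) ≈ 0.8517.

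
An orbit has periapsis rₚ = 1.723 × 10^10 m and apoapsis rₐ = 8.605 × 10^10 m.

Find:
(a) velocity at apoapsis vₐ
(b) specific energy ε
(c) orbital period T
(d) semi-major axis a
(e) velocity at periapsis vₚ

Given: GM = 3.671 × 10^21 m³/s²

(a) With a = (rₚ + rₐ)/2 = 5.164e+10 m, vₐ = √(GM (2/rₐ − 1/a)) = √(3.671e+21 · (2/8.605e+10 − 1/5.164e+10)) m/s ≈ 1.193e+05 m/s
(b) With a = (rₚ + rₐ)/2 = 5.164e+10 m, ε = −GM/(2a) = −3.671e+21/(2 · 5.164e+10) J/kg ≈ -3.554e+10 J/kg
(c) With a = (rₚ + rₐ)/2 = 5.164e+10 m, T = 2π √(a³/GM) = 2π √((5.164e+10)³/3.671e+21) s ≈ 1.217e+06 s
(d) a = (rₚ + rₐ)/2 = (1.723e+10 + 8.605e+10)/2 ≈ 5.164e+10 m
(e) With a = (rₚ + rₐ)/2 = 5.164e+10 m, vₚ = √(GM (2/rₚ − 1/a)) = √(3.671e+21 · (2/1.723e+10 − 1/5.164e+10)) m/s ≈ 5.958e+05 m/s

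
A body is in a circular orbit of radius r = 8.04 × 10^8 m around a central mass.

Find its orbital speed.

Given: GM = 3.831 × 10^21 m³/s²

For a circular orbit, gravity supplies the centripetal force, so v = √(GM / r).
v = √(3.831e+21 / 8.04e+08) m/s ≈ 2.183e+06 m/s = 2183 km/s.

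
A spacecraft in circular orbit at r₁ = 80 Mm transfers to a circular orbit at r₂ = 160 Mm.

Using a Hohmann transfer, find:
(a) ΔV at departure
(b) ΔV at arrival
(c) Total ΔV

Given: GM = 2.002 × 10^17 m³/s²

Convert to SI: r₁ = 80 Mm = 8e+07 m; r₂ = 160 Mm = 1.6e+08 m.
Transfer semi-major axis: a_t = (r₁ + r₂)/2 = (8e+07 + 1.6e+08)/2 = 1.2e+08 m.
Circular speeds: v₁ = √(GM/r₁) = 50025 m/s, v₂ = √(GM/r₂) = 35373 m/s.
Transfer speeds (vis-viva v² = GM(2/r − 1/a_t)): v₁ᵗ = 57763.9 m/s, v₂ᵗ = 28881.9 m/s.
(a) ΔV₁ = |v₁ᵗ − v₁| ≈ 7739 m/s = 7.739 km/s.
(b) ΔV₂ = |v₂ − v₂ᵗ| ≈ 6491 m/s = 6.491 km/s.
(c) ΔV_total = ΔV₁ + ΔV₂ ≈ 1.423e+04 m/s = 14.23 km/s.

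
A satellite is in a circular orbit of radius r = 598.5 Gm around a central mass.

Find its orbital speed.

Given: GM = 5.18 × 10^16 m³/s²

Convert to SI: r = 598.5 Gm = 5.985e+11 m.
For a circular orbit, gravity supplies the centripetal force, so v = √(GM / r).
v = √(5.18e+16 / 5.985e+11) m/s ≈ 294.2 m/s = 294.2 m/s.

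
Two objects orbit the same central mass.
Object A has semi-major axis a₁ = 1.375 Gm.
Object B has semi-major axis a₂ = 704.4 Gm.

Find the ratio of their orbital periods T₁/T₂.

Convert to SI: a₁ = 1.375 Gm = 1.375e+09 m; a₂ = 704.4 Gm = 7.044e+11 m.
From Kepler's third law, (T₁/T₂)² = (a₁/a₂)³, so T₁/T₂ = (a₁/a₂)^(3/2).
a₁/a₂ = 1.375e+09 / 7.044e+11 = 0.00195202.
T₁/T₂ = (0.00195202)^(3/2) ≈ 8.624e-05.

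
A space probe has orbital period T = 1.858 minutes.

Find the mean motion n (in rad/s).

Convert to SI: T = 1.858 minutes = 111.48 s.
n = 2π / T.
n = 2π / 111.48 s ≈ 0.05636 rad/s.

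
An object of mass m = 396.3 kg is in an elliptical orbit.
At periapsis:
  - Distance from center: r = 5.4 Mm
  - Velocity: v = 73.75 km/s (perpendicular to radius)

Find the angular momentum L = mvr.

Convert to SI: r = 5.4 Mm = 5.4e+06 m; v = 73.75 km/s = 73750 m/s.
Since v is perpendicular to r, L = m · v · r.
L = 396.3 · 73750 · 5.4e+06 kg·m²/s ≈ 1.578e+14 kg·m²/s.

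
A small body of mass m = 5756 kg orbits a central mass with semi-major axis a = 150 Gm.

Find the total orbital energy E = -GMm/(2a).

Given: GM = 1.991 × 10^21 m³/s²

Convert to SI: a = 150 Gm = 1.5e+11 m.
E = −GMm / (2a).
E = −1.991e+21 · 5756 / (2 · 1.5e+11) J ≈ -3.82e+13 J = -38.2 TJ.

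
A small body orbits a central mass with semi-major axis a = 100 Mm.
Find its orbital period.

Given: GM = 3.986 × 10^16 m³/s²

Convert to SI: a = 100 Mm = 1e+08 m.
Kepler's third law: T = 2π √(a³ / GM).
Substituting a = 1e+08 m and GM = 3.986e+16 m³/s²:
T = 2π √((1e+08)³ / 3.986e+16) s
T ≈ 3.147e+04 s = 8.742 hours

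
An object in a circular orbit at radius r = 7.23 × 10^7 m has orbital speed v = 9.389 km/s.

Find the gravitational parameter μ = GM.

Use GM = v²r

Convert to SI: v = 9.389 km/s = 9389 m/s.
For a circular orbit v² = GM/r, so GM = v² · r.
GM = (9389)² · 7.23e+07 m³/s² ≈ 6.373e+15 m³/s² = 6.373 × 10^15 m³/s².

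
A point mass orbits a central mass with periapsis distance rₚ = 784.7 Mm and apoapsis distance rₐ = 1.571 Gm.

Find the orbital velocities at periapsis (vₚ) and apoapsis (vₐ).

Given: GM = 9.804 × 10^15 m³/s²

Convert to SI: rₚ = 784.7 Mm = 7.847e+08 m; rₐ = 1.571 Gm = 1.571e+09 m.
Use the vis-viva equation v² = GM(2/r − 1/a) with a = (rₚ + rₐ)/2 = (7.847e+08 + 1.571e+09)/2 = 1.17785e+09 m.
vₚ = √(GM · (2/rₚ − 1/a)) = √(9.804e+15 · (2/7.847e+08 − 1/1.17785e+09)) m/s ≈ 4082 m/s = 4.082 km/s.
vₐ = √(GM · (2/rₐ − 1/a)) = √(9.804e+15 · (2/1.571e+09 − 1/1.17785e+09)) m/s ≈ 2039 m/s = 2.039 km/s.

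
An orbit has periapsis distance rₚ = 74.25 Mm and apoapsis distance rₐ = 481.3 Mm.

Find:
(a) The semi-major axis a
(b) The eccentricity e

Convert to SI: rₚ = 74.25 Mm = 7.425e+07 m; rₐ = 481.3 Mm = 4.813e+08 m.
(a) a = (rₚ + rₐ) / 2 = (7.425e+07 + 4.813e+08) / 2 ≈ 2.778e+08 m = 277.8 Mm.
(b) e = (rₐ − rₚ) / (rₐ + rₚ) = (4.813e+08 − 7.425e+07) / (4.813e+08 + 7.425e+07) ≈ 0.7327.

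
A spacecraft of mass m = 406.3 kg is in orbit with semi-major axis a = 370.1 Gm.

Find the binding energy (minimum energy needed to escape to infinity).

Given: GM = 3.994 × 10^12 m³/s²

Convert to SI: a = 370.1 Gm = 3.701e+11 m.
Total orbital energy is E = −GMm/(2a); binding energy is E_bind = −E = GMm/(2a).
E_bind = 3.994e+12 · 406.3 / (2 · 3.701e+11) J ≈ 2192 J = 2.192 kJ.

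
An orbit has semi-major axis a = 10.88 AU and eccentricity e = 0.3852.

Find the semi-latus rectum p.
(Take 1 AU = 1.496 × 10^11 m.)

Convert to SI: a = 10.88 AU = 1.62765e+12 m.
p = a (1 − e²).
p = 1.62765e+12 · (1 − (0.3852)²) = 1.62765e+12 · 0.851621 ≈ 1.386e+12 m = 9.266 AU.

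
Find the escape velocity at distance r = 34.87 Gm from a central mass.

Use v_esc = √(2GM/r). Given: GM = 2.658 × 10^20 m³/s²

Convert to SI: r = 34.87 Gm = 3.487e+10 m.
Escape velocity comes from setting total energy to zero: ½v² − GM/r = 0 ⇒ v_esc = √(2GM / r).
v_esc = √(2 · 2.658e+20 / 3.487e+10) m/s ≈ 1.235e+05 m/s = 123.5 km/s.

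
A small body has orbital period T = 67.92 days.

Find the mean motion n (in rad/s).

Convert to SI: T = 67.92 days = 5.86829e+06 s.
n = 2π / T.
n = 2π / 5.86829e+06 s ≈ 1.071e-06 rad/s.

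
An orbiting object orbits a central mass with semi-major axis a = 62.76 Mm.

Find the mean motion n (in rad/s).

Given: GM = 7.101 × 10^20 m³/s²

Convert to SI: a = 62.76 Mm = 6.276e+07 m.
n = √(GM / a³).
n = √(7.101e+20 / (6.276e+07)³) rad/s ≈ 0.0536 rad/s.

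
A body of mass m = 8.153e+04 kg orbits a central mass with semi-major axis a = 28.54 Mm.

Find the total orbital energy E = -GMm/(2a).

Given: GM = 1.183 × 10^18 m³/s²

Convert to SI: a = 28.54 Mm = 2.854e+07 m.
E = −GMm / (2a).
E = −1.183e+18 · 8.153e+04 / (2 · 2.854e+07) J ≈ -1.69e+15 J = -1.69 PJ.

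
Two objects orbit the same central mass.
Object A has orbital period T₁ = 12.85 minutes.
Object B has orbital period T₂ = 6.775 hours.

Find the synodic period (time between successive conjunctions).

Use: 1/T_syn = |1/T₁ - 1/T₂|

Convert to SI: T₁ = 12.85 minutes = 771 s; T₂ = 6.775 hours = 24390 s.
T_syn = |T₁ · T₂ / (T₁ − T₂)|.
T_syn = |771 · 24390 / (771 − 24390)| s ≈ 796.2 s = 13.27 minutes.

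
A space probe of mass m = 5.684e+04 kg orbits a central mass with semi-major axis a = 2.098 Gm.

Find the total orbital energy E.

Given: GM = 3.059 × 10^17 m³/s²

Convert to SI: a = 2.098 Gm = 2.098e+09 m.
E = −GMm / (2a).
E = −3.059e+17 · 5.684e+04 / (2 · 2.098e+09) J ≈ -4.144e+12 J = -4.144 TJ.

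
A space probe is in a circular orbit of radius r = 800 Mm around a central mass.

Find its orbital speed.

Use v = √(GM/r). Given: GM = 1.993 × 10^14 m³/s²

Convert to SI: r = 800 Mm = 8e+08 m.
For a circular orbit, gravity supplies the centripetal force, so v = √(GM / r).
v = √(1.993e+14 / 8e+08) m/s ≈ 499.1 m/s = 499.1 m/s.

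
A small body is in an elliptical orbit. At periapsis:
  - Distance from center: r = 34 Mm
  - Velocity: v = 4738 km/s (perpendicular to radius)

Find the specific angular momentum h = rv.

Convert to SI: r = 34 Mm = 3.4e+07 m; v = 4738 km/s = 4.738e+06 m/s.
With v perpendicular to r, h = r · v.
h = 3.4e+07 · 4.738e+06 m²/s ≈ 1.611e+14 m²/s.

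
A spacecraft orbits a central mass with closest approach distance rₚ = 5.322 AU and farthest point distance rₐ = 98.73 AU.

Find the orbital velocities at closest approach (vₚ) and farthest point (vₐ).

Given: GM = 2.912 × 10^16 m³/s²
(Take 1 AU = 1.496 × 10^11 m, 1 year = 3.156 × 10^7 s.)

Convert to SI: rₚ = 5.322 AU = 7.96171e+11 m; rₐ = 98.73 AU = 1.477e+13 m.
Use the vis-viva equation v² = GM(2/r − 1/a) with a = (rₚ + rₐ)/2 = (7.96171e+11 + 1.477e+13)/2 = 7.78309e+12 m.
vₚ = √(GM · (2/rₚ − 1/a)) = √(2.912e+16 · (2/7.96171e+11 − 1/7.78309e+12)) m/s ≈ 263.5 m/s = 0.05558 AU/year.
vₐ = √(GM · (2/rₐ − 1/a)) = √(2.912e+16 · (2/1.477e+13 − 1/7.78309e+12)) m/s ≈ 14.2 m/s = 0.002996 AU/year.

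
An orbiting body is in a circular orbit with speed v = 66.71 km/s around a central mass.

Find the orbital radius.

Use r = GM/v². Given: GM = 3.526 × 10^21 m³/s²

Convert to SI: v = 66.71 km/s = 66710 m/s.
For a circular orbit, v² = GM / r, so r = GM / v².
r = 3.526e+21 / (66710)² m ≈ 7.923e+11 m = 7.923 × 10^11 m.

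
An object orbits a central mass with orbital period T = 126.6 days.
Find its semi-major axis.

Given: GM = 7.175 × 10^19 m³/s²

Convert to SI: T = 126.6 days = 1.09382e+07 s.
Invert Kepler's third law: a = (GM · T² / (4π²))^(1/3).
Substituting T = 1.09382e+07 s and GM = 7.175e+19 m³/s²:
a = (7.175e+19 · (1.09382e+07)² / (4π²))^(1/3) m
a ≈ 6.013e+10 m = 60.13 Gm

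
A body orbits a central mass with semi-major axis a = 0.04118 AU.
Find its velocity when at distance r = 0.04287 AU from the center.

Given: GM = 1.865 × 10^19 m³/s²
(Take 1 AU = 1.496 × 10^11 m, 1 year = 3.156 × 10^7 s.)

Convert to SI: a = 0.04118 AU = 6.16053e+09 m; r = 0.04287 AU = 6.41335e+09 m.
Vis-viva: v = √(GM · (2/r − 1/a)).
2/r − 1/a = 2/6.41335e+09 − 1/6.16053e+09 = 1.49526e-10 m⁻¹.
v = √(1.865e+19 · 1.49526e-10) m/s ≈ 5.281e+04 m/s = 11.14 AU/year.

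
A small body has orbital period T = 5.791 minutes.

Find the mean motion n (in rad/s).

Convert to SI: T = 5.791 minutes = 347.46 s.
n = 2π / T.
n = 2π / 347.46 s ≈ 0.01808 rad/s.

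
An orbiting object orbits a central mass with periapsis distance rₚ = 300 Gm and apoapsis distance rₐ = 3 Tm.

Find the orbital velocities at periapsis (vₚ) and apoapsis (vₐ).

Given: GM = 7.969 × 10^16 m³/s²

Convert to SI: rₚ = 300 Gm = 3e+11 m; rₐ = 3 Tm = 3e+12 m.
Use the vis-viva equation v² = GM(2/r − 1/a) with a = (rₚ + rₐ)/2 = (3e+11 + 3e+12)/2 = 1.65e+12 m.
vₚ = √(GM · (2/rₚ − 1/a)) = √(7.969e+16 · (2/3e+11 − 1/1.65e+12)) m/s ≈ 695 m/s = 695 m/s.
vₐ = √(GM · (2/rₐ − 1/a)) = √(7.969e+16 · (2/3e+12 − 1/1.65e+12)) m/s ≈ 69.5 m/s = 69.5 m/s.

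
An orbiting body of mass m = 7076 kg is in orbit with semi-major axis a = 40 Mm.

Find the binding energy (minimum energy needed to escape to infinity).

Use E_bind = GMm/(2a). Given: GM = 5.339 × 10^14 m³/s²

Convert to SI: a = 40 Mm = 4e+07 m.
Total orbital energy is E = −GMm/(2a); binding energy is E_bind = −E = GMm/(2a).
E_bind = 5.339e+14 · 7076 / (2 · 4e+07) J ≈ 4.722e+10 J = 47.22 GJ.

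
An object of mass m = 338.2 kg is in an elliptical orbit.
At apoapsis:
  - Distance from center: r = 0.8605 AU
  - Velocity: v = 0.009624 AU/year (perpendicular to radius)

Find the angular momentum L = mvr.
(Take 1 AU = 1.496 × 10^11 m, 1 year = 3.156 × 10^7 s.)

Convert to SI: r = 0.8605 AU = 1.28731e+11 m; v = 0.009624 AU/year = 45.6195 m/s.
Since v is perpendicular to r, L = m · v · r.
L = 338.2 · 45.6195 · 1.28731e+11 kg·m²/s ≈ 1.986e+15 kg·m²/s.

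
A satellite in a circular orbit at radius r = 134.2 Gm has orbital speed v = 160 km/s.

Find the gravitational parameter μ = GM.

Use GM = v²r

Convert to SI: r = 134.2 Gm = 1.342e+11 m; v = 160 km/s = 160000 m/s.
For a circular orbit v² = GM/r, so GM = v² · r.
GM = (160000)² · 1.342e+11 m³/s² ≈ 3.436e+21 m³/s² = 3.436 × 10^21 m³/s².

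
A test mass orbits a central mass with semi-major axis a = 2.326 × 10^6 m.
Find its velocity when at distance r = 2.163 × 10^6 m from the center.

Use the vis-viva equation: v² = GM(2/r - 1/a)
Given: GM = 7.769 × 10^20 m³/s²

Vis-viva: v = √(GM · (2/r − 1/a)).
2/r − 1/a = 2/2.163e+06 − 1/2.326e+06 = 4.94719e-07 m⁻¹.
v = √(7.769e+20 · 4.94719e-07) m/s ≈ 1.96e+07 m/s = 1.96e+04 km/s.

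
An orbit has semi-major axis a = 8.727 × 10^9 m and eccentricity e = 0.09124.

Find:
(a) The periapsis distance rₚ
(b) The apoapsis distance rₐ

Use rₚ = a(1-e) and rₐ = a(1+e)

(a) rₚ = a(1 − e) = 8.727e+09 · (1 − 0.09124) = 8.727e+09 · 0.90876 ≈ 7.931e+09 m = 7.931 × 10^9 m.
(b) rₐ = a(1 + e) = 8.727e+09 · (1 + 0.09124) = 8.727e+09 · 1.09124 ≈ 9.523e+09 m = 9.523 × 10^9 m.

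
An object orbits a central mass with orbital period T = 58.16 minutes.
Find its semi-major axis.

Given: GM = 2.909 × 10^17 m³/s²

Convert to SI: T = 58.16 minutes = 3489.6 s.
Invert Kepler's third law: a = (GM · T² / (4π²))^(1/3).
Substituting T = 3489.6 s and GM = 2.909e+17 m³/s²:
a = (2.909e+17 · (3489.6)² / (4π²))^(1/3) m
a ≈ 4.477e+07 m = 4.477 × 10^7 m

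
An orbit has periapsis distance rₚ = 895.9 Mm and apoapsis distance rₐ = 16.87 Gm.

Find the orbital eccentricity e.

Convert to SI: rₚ = 895.9 Mm = 8.959e+08 m; rₐ = 16.87 Gm = 1.687e+10 m.
e = (rₐ − rₚ) / (rₐ + rₚ).
e = (1.687e+10 − 8.959e+08) / (1.687e+10 + 8.959e+08) = 1.59741e+10 / 1.77659e+10 ≈ 0.8991.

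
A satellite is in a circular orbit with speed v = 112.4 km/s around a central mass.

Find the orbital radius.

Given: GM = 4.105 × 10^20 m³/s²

Convert to SI: v = 112.4 km/s = 112400 m/s.
For a circular orbit, v² = GM / r, so r = GM / v².
r = 4.105e+20 / (112400)² m ≈ 3.249e+10 m = 3.249 × 10^10 m.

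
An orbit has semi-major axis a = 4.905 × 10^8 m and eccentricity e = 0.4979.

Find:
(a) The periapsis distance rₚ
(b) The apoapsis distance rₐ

(a) rₚ = a(1 − e) = 4.905e+08 · (1 − 0.4979) = 4.905e+08 · 0.5021 ≈ 2.463e+08 m = 2.463 × 10^8 m.
(b) rₐ = a(1 + e) = 4.905e+08 · (1 + 0.4979) = 4.905e+08 · 1.4979 ≈ 7.347e+08 m = 7.347 × 10^8 m.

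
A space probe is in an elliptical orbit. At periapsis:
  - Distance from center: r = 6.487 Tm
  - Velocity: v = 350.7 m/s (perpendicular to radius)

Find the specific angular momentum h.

Convert to SI: r = 6.487 Tm = 6.487e+12 m.
With v perpendicular to r, h = r · v.
h = 6.487e+12 · 350.7 m²/s ≈ 2.275e+15 m²/s.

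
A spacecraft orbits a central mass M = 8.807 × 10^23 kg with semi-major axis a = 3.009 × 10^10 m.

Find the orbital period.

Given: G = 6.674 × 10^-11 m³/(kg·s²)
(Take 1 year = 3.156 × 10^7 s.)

GM = G · M = 6.674e-11 · 8.807e+23 = 5.87779e+13 m³/s².
Kepler's third law: T = 2π √(a³ / GM).
Substituting a = 3.009e+10 m and GM = 5.87779e+13 m³/s²:
T = 2π √((3.009e+10)³ / 5.87779e+13) s
T ≈ 4.278e+09 s = 135.5 years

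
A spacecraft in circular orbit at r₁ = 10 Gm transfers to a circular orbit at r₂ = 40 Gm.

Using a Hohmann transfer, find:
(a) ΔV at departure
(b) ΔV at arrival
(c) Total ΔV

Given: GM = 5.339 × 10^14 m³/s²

Convert to SI: r₁ = 10 Gm = 1e+10 m; r₂ = 40 Gm = 4e+10 m.
Transfer semi-major axis: a_t = (r₁ + r₂)/2 = (1e+10 + 4e+10)/2 = 2.5e+10 m.
Circular speeds: v₁ = √(GM/r₁) = 231.063 m/s, v₂ = √(GM/r₂) = 115.531 m/s.
Transfer speeds (vis-viva v² = GM(2/r − 1/a_t)): v₁ᵗ = 292.274 m/s, v₂ᵗ = 73.0685 m/s.
(a) ΔV₁ = |v₁ᵗ − v₁| ≈ 61.21 m/s = 61.21 m/s.
(b) ΔV₂ = |v₂ − v₂ᵗ| ≈ 42.46 m/s = 42.46 m/s.
(c) ΔV_total = ΔV₁ + ΔV₂ ≈ 103.7 m/s = 103.7 m/s.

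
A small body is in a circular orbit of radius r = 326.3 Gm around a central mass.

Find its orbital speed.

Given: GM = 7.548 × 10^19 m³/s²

Convert to SI: r = 326.3 Gm = 3.263e+11 m.
For a circular orbit, gravity supplies the centripetal force, so v = √(GM / r).
v = √(7.548e+19 / 3.263e+11) m/s ≈ 1.521e+04 m/s = 15.21 km/s.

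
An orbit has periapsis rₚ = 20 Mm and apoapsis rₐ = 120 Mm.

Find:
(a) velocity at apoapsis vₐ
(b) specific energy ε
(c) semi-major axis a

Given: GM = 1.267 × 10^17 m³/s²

Convert to SI: rₚ = 20 Mm = 2e+07 m; rₐ = 120 Mm = 1.2e+08 m.
(a) With a = (rₚ + rₐ)/2 = 7e+07 m, vₐ = √(GM (2/rₐ − 1/a)) = √(1.267e+17 · (2/1.2e+08 − 1/7e+07)) m/s ≈ 1.737e+04 m/s
(b) With a = (rₚ + rₐ)/2 = 7e+07 m, ε = −GM/(2a) = −1.267e+17/(2 · 7e+07) J/kg ≈ -9.05e+08 J/kg
(c) a = (rₚ + rₐ)/2 = (2e+07 + 1.2e+08)/2 ≈ 7e+07 m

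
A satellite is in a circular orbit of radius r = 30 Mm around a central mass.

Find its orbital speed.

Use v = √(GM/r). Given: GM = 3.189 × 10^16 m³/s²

Convert to SI: r = 30 Mm = 3e+07 m.
For a circular orbit, gravity supplies the centripetal force, so v = √(GM / r).
v = √(3.189e+16 / 3e+07) m/s ≈ 3.26e+04 m/s = 32.6 km/s.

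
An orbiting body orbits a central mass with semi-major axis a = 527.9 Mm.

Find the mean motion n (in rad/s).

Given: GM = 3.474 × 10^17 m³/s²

Convert to SI: a = 527.9 Mm = 5.279e+08 m.
n = √(GM / a³).
n = √(3.474e+17 / (5.279e+08)³) rad/s ≈ 4.859e-05 rad/s.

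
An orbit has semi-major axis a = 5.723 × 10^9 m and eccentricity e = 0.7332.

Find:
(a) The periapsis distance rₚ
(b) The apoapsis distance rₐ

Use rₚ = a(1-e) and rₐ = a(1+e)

(a) rₚ = a(1 − e) = 5.723e+09 · (1 − 0.7332) = 5.723e+09 · 0.2668 ≈ 1.527e+09 m = 1.527 × 10^9 m.
(b) rₐ = a(1 + e) = 5.723e+09 · (1 + 0.7332) = 5.723e+09 · 1.7332 ≈ 9.919e+09 m = 9.919 × 10^9 m.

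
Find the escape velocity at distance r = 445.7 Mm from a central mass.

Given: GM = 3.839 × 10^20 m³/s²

Convert to SI: r = 445.7 Mm = 4.457e+08 m.
Escape velocity comes from setting total energy to zero: ½v² − GM/r = 0 ⇒ v_esc = √(2GM / r).
v_esc = √(2 · 3.839e+20 / 4.457e+08) m/s ≈ 1.313e+06 m/s = 1313 km/s.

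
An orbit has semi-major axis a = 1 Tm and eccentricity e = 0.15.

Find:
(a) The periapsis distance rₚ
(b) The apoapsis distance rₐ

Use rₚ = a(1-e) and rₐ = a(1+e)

Convert to SI: a = 1 Tm = 1e+12 m.
(a) rₚ = a(1 − e) = 1e+12 · (1 − 0.15) = 1e+12 · 0.85 ≈ 8.5e+11 m = 850 Gm.
(b) rₐ = a(1 + e) = 1e+12 · (1 + 0.15) = 1e+12 · 1.15 ≈ 1.15e+12 m = 1.15 Tm.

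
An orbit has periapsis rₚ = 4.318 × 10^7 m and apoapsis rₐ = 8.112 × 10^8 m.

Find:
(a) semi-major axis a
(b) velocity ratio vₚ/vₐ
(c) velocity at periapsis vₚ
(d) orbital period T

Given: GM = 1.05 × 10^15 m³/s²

(a) a = (rₚ + rₐ)/2 = (4.318e+07 + 8.112e+08)/2 ≈ 4.272e+08 m
(b) Conservation of angular momentum (rₚvₚ = rₐvₐ) gives vₚ/vₐ = rₐ/rₚ = 8.112e+08/4.318e+07 ≈ 18.79
(c) With a = (rₚ + rₐ)/2 = 4.2719e+08 m, vₚ = √(GM (2/rₚ − 1/a)) = √(1.05e+15 · (2/4.318e+07 − 1/4.2719e+08)) m/s ≈ 6795 m/s
(d) With a = (rₚ + rₐ)/2 = 4.2719e+08 m, T = 2π √(a³/GM) = 2π √((4.2719e+08)³/1.05e+15) s ≈ 1.712e+06 s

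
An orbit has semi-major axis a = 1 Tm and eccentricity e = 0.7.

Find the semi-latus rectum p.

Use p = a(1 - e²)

Convert to SI: a = 1 Tm = 1e+12 m.
p = a (1 − e²).
p = 1e+12 · (1 − (0.7)²) = 1e+12 · 0.51 ≈ 5.1e+11 m = 510 Gm.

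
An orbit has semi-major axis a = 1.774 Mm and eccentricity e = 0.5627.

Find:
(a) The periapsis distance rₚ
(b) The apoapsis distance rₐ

Convert to SI: a = 1.774 Mm = 1.774e+06 m.
(a) rₚ = a(1 − e) = 1.774e+06 · (1 − 0.5627) = 1.774e+06 · 0.4373 ≈ 7.758e+05 m = 775.8 km.
(b) rₐ = a(1 + e) = 1.774e+06 · (1 + 0.5627) = 1.774e+06 · 1.5627 ≈ 2.772e+06 m = 2.772 Mm.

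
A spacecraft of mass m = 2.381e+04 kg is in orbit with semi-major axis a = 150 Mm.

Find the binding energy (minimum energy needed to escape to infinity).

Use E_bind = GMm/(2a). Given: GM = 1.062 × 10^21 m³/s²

Convert to SI: a = 150 Mm = 1.5e+08 m.
Total orbital energy is E = −GMm/(2a); binding energy is E_bind = −E = GMm/(2a).
E_bind = 1.062e+21 · 2.381e+04 / (2 · 1.5e+08) J ≈ 8.429e+16 J = 84.29 PJ.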